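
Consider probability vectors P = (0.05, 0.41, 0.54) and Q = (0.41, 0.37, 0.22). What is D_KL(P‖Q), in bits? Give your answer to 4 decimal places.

D(P‖Q) = Σ p·log₂(p/q).
  0.05·log₂(0.05/0.41) = -0.15178
  0.41·log₂(0.41/0.37) = 0.06072
  0.54·log₂(0.54/0.22) = 0.69955
D(P‖Q) = 0.6085 bits.

0.6085 bits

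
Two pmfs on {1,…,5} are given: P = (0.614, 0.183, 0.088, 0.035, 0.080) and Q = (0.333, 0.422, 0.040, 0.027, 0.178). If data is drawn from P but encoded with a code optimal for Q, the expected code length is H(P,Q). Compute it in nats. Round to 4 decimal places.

1.3808 nats

H(P,Q) = −Σ p·ln q.
  −0.614·ln(0.333) = 0.67516
  −0.183·ln(0.422) = 0.15788
  −0.088·ln(0.040) = 0.28326
  −0.035·ln(0.027) = 0.12642
  −0.080·ln(0.178) = 0.13808
H(P,Q) = 1.3808 nats.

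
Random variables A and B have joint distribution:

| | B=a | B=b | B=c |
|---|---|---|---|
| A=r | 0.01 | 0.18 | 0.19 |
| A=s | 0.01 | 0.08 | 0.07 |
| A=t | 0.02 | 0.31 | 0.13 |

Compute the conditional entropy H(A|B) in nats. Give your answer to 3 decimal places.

0.995 nats

Chain rule: H(A|B) = H(A,B) − H(B).
Marginals: p(A) = (0.3800, 0.1600, 0.4600), p(B) = (0.0400, 0.5700, 0.3900).
H(A,B) = 1.8110 nats; H(B) = 0.8164 nats.
H(A|B) = 1.8110 − 0.8164 = 0.995 nats.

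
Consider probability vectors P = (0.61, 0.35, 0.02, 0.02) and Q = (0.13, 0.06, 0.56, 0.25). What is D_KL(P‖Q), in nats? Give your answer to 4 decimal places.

1.4431 nats

D(P‖Q) = Σ p·ln(p/q).
  0.61·ln(0.61/0.13) = 0.94301
  0.35·ln(0.35/0.06) = 0.61726
  0.02·ln(0.02/0.56) = -0.06664
  0.02·ln(0.02/0.25) = -0.05051
D(P‖Q) = 1.4431 nats.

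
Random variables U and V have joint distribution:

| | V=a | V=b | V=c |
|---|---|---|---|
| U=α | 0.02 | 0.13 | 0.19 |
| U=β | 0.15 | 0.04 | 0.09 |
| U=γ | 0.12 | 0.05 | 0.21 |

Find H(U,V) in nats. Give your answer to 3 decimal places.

H(U,V) = −Σ p(x,y)·ln p(x,y) over all 9 cells.
  cell (α,a): −0.02·ln0.02 = 0.0782
  cell (α,b): −0.13·ln0.13 = 0.2652
  cell (α,c): −0.19·ln0.19 = 0.3155
  cell (β,a): −0.15·ln0.15 = 0.2846
  cell (β,b): −0.04·ln0.04 = 0.1288
  cell (β,c): −0.09·ln0.09 = 0.2167
  cell (γ,a): −0.12·ln0.12 = 0.2544
  cell (γ,b): −0.05·ln0.05 = 0.1498
  cell (γ,c): −0.21·ln0.21 = 0.3277
Sum = 2.021 nats.

2.021 nats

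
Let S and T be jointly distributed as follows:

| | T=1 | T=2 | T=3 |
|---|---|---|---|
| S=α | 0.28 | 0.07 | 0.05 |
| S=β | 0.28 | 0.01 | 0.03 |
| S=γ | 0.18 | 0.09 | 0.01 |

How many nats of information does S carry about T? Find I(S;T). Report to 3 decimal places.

Marginals: p(S) = (0.4000, 0.3200, 0.2800), p(T) = (0.7400, 0.1700, 0.0900).
I(S;T) = Σ p(x,y)·ln[p(x,y)/(p(x)p(y))].
  (α,1): 0.28·ln(0.9459) = -0.0156
  (α,2): 0.07·ln(1.0294) = 0.0020
  (α,3): 0.05·ln(1.3889) = 0.0164
  (β,1): 0.28·ln(1.1824) = 0.0469
  (β,2): 0.01·ln(0.1838) = -0.0169
  (β,3): 0.03·ln(1.0417) = 0.0012
  (γ,1): 0.18·ln(0.8687) = -0.0253
  (γ,2): 0.09·ln(1.8908) = 0.0573
  (γ,3): 0.01·ln(0.3968) = -0.0092
Sum = 0.057 nats.

0.057 nats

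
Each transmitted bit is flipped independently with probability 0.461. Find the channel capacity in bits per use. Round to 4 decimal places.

Binary symmetric channel: C = 1 − h₂(ε) where h₂ is the binary entropy function.
h₂(0.461) = −0.461·log₂0.461 − 0.539·log₂0.539 = 0.9956.
C = 1 − 0.9956 = 0.0044 bits per channel use.

0.0044 bits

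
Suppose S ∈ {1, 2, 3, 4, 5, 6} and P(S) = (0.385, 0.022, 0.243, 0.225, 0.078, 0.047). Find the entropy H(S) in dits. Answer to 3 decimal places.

0.640 dits

H(S) = −Σ p·log₁₀ p.
  −(0.385)·log₁₀(0.385) = 0.1596
  −(0.022)·log₁₀(0.022) = 0.0365
  −(0.243)·log₁₀(0.243) = 0.1493
  −(0.225)·log₁₀(0.225) = 0.1458
  −(0.078)·log₁₀(0.078) = 0.0864
  −(0.047)·log₁₀(0.047) = 0.0624
Sum: 0.1596 + 0.0365 + 0.1493 + 0.1458 + 0.0864 + 0.0624 = 0.640 dits.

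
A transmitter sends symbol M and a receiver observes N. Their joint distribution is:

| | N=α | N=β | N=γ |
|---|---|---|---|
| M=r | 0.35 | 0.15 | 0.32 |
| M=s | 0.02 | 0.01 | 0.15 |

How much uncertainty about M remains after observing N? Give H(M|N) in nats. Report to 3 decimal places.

Chain rule: H(M|N) = H(M,N) − H(N).
Marginals: p(M) = (0.8200, 0.1800), p(N) = (0.3700, 0.1600, 0.4700).
H(M,N) = 1.4255 nats; H(N) = 1.0159 nats.
H(M|N) = 1.4255 − 1.0159 = 0.410 nats.

0.410 nats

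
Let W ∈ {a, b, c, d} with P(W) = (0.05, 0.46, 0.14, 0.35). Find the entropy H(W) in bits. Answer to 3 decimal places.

1.659 bits

H(W) = −Σ p·log₂ p.
  −(0.05)·log₂(0.05) = 0.2161
  −(0.46)·log₂(0.46) = 0.5153
  −(0.14)·log₂(0.14) = 0.3971
  −(0.35)·log₂(0.35) = 0.5301
Sum: 0.2161 + 0.5153 + 0.3971 + 0.5301 = 1.659 bits.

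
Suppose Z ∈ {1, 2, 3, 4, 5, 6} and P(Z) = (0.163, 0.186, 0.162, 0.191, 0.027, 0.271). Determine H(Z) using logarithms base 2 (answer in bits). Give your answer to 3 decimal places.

H(Z) = −Σ p·log₂ p.
  −(0.163)·log₂(0.163) = 0.4266
  −(0.186)·log₂(0.186) = 0.4514
  −(0.162)·log₂(0.162) = 0.4254
  −(0.191)·log₂(0.191) = 0.4562
  −(0.027)·log₂(0.027) = 0.1407
  −(0.271)·log₂(0.271) = 0.5105
Sum: 0.4266 + 0.4514 + 0.4254 + 0.4562 + 0.1407 + 0.5105 = 2.411 bits.

2.411 bits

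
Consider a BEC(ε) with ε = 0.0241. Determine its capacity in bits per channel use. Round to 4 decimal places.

Binary erasure channel: capacity C = 1 − ε.
C = 1 − 0.0241 = 0.9759 bits per channel use.

0.9759 bits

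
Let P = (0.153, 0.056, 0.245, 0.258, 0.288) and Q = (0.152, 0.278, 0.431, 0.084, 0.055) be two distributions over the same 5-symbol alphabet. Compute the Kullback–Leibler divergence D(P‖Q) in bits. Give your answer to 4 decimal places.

D(P‖Q) = Σ p·log₂(p/q).
  0.153·log₂(0.153/0.152) = 0.00145
  0.056·log₂(0.056/0.278) = -0.12945
  0.245·log₂(0.245/0.431) = -0.19965
  0.258·log₂(0.258/0.084) = 0.41768
  0.288·log₂(0.288/0.055) = 0.68791
D(P‖Q) = 0.7779 bits.

0.7779 bits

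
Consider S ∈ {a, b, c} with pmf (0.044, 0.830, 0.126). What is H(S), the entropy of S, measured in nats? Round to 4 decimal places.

0.5531 nats

H(S) = −Σ p·ln p.
  −(0.044)·ln(0.044) = 0.13744
  −(0.830)·ln(0.830) = 0.15465
  −(0.126)·ln(0.126) = 0.26101
Sum: 0.13744 + 0.15465 + 0.26101 = 0.5531 nats.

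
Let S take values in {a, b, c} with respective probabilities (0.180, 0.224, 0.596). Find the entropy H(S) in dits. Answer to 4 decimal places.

0.4135 dits

H(S) = −Σ p·log₁₀ p.
  −(0.180)·log₁₀(0.180) = 0.13405
  −(0.224)·log₁₀(0.224) = 0.14554
  −(0.596)·log₁₀(0.596) = 0.13395
Sum: 0.13405 + 0.14554 + 0.13395 = 0.4135 dits.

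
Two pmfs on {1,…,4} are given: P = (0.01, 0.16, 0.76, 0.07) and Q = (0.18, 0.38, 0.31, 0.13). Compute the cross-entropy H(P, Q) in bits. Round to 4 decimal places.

H(P,Q) = −Σ p·log₂ q.
  −0.01·log₂(0.18) = 0.02474
  −0.16·log₂(0.38) = 0.22335
  −0.76·log₂(0.31) = 1.28414
  −0.07·log₂(0.13) = 0.20604
H(P,Q) = 1.7383 bits.

1.7383 bits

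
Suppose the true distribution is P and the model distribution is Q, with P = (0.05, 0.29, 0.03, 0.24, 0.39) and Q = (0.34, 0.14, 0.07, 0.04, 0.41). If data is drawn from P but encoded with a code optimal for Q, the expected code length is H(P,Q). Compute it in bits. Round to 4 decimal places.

2.6317 bits

H(P,Q) = −Σ p·log₂ q.
  −0.05·log₂(0.34) = 0.07782
  −0.29·log₂(0.14) = 0.82259
  −0.03·log₂(0.07) = 0.11510
  −0.24·log₂(0.04) = 1.11453
  −0.39·log₂(0.41) = 0.50166
H(P,Q) = 2.6317 bits.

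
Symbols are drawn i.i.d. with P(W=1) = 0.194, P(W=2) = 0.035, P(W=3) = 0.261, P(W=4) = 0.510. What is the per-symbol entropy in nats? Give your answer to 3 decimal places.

H(W) = −Σ p·ln p.
  −(0.194)·ln(0.194) = 0.3181
  −(0.035)·ln(0.035) = 0.1173
  −(0.261)·ln(0.261) = 0.3506
  −(0.510)·ln(0.510) = 0.3434
Sum: 0.3181 + 0.1173 + 0.3506 + 0.3434 = 1.129 nats.

1.129 nats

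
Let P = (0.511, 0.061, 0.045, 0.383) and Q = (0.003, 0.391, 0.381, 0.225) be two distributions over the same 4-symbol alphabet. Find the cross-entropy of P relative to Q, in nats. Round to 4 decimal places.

H(P,Q) = −Σ p·ln q.
  −0.511·ln(0.003) = 2.96847
  −0.061·ln(0.391) = 0.05728
  −0.045·ln(0.381) = 0.04342
  −0.383·ln(0.225) = 0.57130
H(P,Q) = 3.6405 nats.

3.6405 nats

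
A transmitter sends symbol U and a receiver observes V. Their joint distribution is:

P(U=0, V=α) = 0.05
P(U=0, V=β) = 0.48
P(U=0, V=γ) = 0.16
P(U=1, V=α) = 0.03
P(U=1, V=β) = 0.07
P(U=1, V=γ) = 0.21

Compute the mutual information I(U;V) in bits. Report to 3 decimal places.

0.149 bits

Marginals: p(U) = (0.6900, 0.3100), p(V) = (0.0800, 0.5500, 0.3700).
I(U;V) = H(U) + H(V) − H(U,V).
H(U) = 0.8932, H(V) = 1.2966, H(U,V) = 2.0405.
I(U;V) = 0.8932 + 1.2966 − 2.0405 = 0.149 bits.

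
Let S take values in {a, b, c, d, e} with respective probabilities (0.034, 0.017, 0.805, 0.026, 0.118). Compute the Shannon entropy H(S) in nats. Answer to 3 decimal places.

H(S) = −Σ p·ln p.
  −(0.034)·ln(0.034) = 0.1150
  −(0.017)·ln(0.017) = 0.0693
  −(0.805)·ln(0.805) = 0.1746
  −(0.026)·ln(0.026) = 0.0949
  −(0.118)·ln(0.118) = 0.2522
Sum: 0.1150 + 0.0693 + 0.1746 + 0.0949 + 0.2522 = 0.706 nats.

0.706 nats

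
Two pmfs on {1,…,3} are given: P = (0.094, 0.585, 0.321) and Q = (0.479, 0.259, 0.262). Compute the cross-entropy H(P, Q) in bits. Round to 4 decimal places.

1.8603 bits

H(P,Q) = −Σ p·log₂ q.
  −0.094·log₂(0.479) = 0.09982
  −0.585·log₂(0.259) = 1.14015
  −0.321·log₂(0.262) = 0.62029
H(P,Q) = 1.8603 bits.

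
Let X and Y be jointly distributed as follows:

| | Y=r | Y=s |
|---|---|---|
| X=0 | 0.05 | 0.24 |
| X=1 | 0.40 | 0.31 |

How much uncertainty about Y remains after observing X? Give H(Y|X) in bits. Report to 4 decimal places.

0.8941 bits

Chain rule: H(Y|X) = H(X,Y) − H(X).
Marginals: p(X) = (0.2900, 0.7100), p(Y) = (0.4500, 0.5500).
H(X,Y) = 1.7628 bits; H(X) = 0.8687 bits.
H(Y|X) = 1.7628 − 0.8687 = 0.8941 bits.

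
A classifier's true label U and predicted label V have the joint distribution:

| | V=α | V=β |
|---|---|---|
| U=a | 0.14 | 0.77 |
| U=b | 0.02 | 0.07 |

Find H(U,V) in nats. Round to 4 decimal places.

H(U,V) = −Σ p(x,y)·ln p(x,y) over all 4 cells.
  cell (a,α): −0.14·ln0.14 = 0.27526
  cell (a,β): −0.77·ln0.77 = 0.20125
  cell (b,α): −0.02·ln0.02 = 0.07824
  cell (b,β): −0.07·ln0.07 = 0.18615
Sum = 0.7409 nats.

0.7409 nats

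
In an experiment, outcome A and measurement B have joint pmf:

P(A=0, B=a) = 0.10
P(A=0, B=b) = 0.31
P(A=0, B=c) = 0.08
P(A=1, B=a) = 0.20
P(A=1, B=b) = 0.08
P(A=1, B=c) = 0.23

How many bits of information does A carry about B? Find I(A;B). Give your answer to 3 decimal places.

0.183 bits

Marginals: p(A) = (0.4900, 0.5100), p(B) = (0.3000, 0.3900, 0.3100).
I(A;B) = H(A) + H(B) − H(A,B).
H(A) = 0.9997, H(B) = 1.5747, H(A,B) = 2.3911.
I(A;B) = 0.9997 + 1.5747 − 2.3911 = 0.183 bits.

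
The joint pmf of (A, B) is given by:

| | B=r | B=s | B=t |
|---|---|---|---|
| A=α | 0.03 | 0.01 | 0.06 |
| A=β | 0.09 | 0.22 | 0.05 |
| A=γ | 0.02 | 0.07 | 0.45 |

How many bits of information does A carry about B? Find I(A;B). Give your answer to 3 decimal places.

0.359 bits

Marginals: p(A) = (0.1000, 0.3600, 0.5400), p(B) = (0.1400, 0.3000, 0.5600).
I(A;B) = Σ p(x,y)·log₂[p(x,y)/(p(x)p(y))].
  (α,r): 0.03·log₂(2.1429) = 0.0330
  (α,s): 0.01·log₂(0.3333) = -0.0158
  (α,t): 0.06·log₂(1.0714) = 0.0060
  (β,r): 0.09·log₂(1.7857) = 0.0753
  (β,s): 0.22·log₂(2.0370) = 0.2258
  (β,t): 0.05·log₂(0.2480) = -0.1006
  (γ,r): 0.02·log₂(0.2646) = -0.0384
  (γ,s): 0.07·log₂(0.4321) = -0.0847
  (γ,t): 0.45·log₂(1.4881) = 0.2581
Sum = 0.359 bits.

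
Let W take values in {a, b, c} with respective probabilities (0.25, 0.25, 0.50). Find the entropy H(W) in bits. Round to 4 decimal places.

H(W) = −Σ p·log₂ p.
  −(0.25)·log₂(0.25) = 0.50000
  −(0.25)·log₂(0.25) = 0.50000
  −(0.50)·log₂(0.50) = 0.50000
Sum: 0.50000 + 0.50000 + 0.50000 = 1.5000 bits.

1.5000 bits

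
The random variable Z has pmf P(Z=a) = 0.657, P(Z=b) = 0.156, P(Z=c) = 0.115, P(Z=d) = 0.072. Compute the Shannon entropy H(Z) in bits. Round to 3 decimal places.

1.448 bits

H(Z) = −Σ p·log₂ p.
  −(0.657)·log₂(0.657) = 0.3982
  −(0.156)·log₂(0.156) = 0.4181
  −(0.115)·log₂(0.115) = 0.3588
  −(0.072)·log₂(0.072) = 0.2733
Sum: 0.3982 + 0.4181 + 0.3588 + 0.2733 = 1.448 bits.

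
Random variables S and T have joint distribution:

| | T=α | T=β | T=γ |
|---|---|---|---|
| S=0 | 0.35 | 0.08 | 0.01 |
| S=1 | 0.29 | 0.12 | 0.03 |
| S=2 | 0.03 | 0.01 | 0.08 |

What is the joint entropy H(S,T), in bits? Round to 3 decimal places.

2.434 bits

H(S,T) = −Σ p(x,y)·log₂ p(x,y) over all 9 cells.
  cell (0,α): −0.35·log₂0.35 = 0.5301
  cell (0,β): −0.08·log₂0.08 = 0.2915
  cell (0,γ): −0.01·log₂0.01 = 0.0664
  cell (1,α): −0.29·log₂0.29 = 0.5179
  cell (1,β): −0.12·log₂0.12 = 0.3671
  cell (1,γ): −0.03·log₂0.03 = 0.1518
  cell (2,α): −0.03·log₂0.03 = 0.1518
  cell (2,β): −0.01·log₂0.01 = 0.0664
  cell (2,γ): −0.08·log₂0.08 = 0.2915
Sum = 2.434 bits.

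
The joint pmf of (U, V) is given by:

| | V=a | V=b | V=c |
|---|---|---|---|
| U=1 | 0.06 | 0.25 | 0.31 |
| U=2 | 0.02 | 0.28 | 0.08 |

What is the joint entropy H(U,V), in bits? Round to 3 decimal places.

2.186 bits

H(U,V) = −Σ p(x,y)·log₂ p(x,y) over all 6 cells.
  cell (1,a): −0.06·log₂0.06 = 0.2435
  cell (1,b): −0.25·log₂0.25 = 0.5000
  cell (1,c): −0.31·log₂0.31 = 0.5238
  cell (2,a): −0.02·log₂0.02 = 0.1129
  cell (2,b): −0.28·log₂0.28 = 0.5142
  cell (2,c): −0.08·log₂0.08 = 0.2915
Sum = 2.186 bits.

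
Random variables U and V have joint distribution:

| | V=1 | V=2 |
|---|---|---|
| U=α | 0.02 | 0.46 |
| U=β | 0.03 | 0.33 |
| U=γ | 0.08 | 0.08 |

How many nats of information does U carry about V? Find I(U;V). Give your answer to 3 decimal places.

0.089 nats

Marginals: p(U) = (0.4800, 0.3600, 0.1600), p(V) = (0.1300, 0.8700).
I(U;V) = H(U) + H(V) − H(U,V).
H(U) = 1.0133, H(V) = 0.3864, H(U,V) = 1.3106.
I(U;V) = 1.0133 + 0.3864 − 1.3106 = 0.089 nats.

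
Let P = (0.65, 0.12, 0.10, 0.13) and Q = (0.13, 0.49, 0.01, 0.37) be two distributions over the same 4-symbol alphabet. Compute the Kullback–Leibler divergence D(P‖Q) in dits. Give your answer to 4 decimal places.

0.4220 dits

D(P‖Q) = Σ p·log₁₀(p/q).
  0.65·log₁₀(0.65/0.13) = 0.45433
  0.12·log₁₀(0.12/0.49) = -0.07332
  0.10·log₁₀(0.10/0.01) = 0.10000
  0.13·log₁₀(0.13/0.37) = -0.05905
D(P‖Q) = 0.4220 dits.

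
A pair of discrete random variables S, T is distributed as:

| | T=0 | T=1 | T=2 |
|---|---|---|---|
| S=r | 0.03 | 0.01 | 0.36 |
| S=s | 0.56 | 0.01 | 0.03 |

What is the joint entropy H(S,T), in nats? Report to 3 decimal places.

0.995 nats

H(S,T) = −Σ p(x,y)·ln p(x,y) over all 6 cells.
  cell (r,0): −0.03·ln0.03 = 0.1052
  cell (r,1): −0.01·ln0.01 = 0.0461
  cell (r,2): −0.36·ln0.36 = 0.3678
  cell (s,0): −0.56·ln0.56 = 0.3247
  cell (s,1): −0.01·ln0.01 = 0.0461
  cell (s,2): −0.03·ln0.03 = 0.1052
Sum = 0.995 nats.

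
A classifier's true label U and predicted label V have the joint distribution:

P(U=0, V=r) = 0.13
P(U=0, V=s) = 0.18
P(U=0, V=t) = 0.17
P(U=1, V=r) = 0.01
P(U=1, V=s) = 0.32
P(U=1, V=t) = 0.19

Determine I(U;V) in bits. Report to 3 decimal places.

0.116 bits

Marginals: p(U) = (0.4800, 0.5200), p(V) = (0.1400, 0.5000, 0.3600).
I(U;V) = H(U) + H(V) − H(U,V).
H(U) = 0.9988, H(V) = 1.4277, H(U,V) = 2.3102.
I(U;V) = 0.9988 + 1.4277 − 2.3102 = 0.116 bits.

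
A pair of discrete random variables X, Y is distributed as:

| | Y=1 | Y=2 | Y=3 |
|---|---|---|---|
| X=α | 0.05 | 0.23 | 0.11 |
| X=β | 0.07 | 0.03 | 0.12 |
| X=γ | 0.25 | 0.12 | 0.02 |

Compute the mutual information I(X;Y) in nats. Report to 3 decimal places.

0.194 nats

Marginals: p(X) = (0.3900, 0.2200, 0.3900), p(Y) = (0.3700, 0.3800, 0.2500).
I(X;Y) = H(X) + H(Y) − H(X,Y).
H(X) = 1.0676, H(Y) = 1.0821, H(X,Y) = 1.9556.
I(X;Y) = 1.0676 + 1.0821 − 1.9556 = 0.194 nats.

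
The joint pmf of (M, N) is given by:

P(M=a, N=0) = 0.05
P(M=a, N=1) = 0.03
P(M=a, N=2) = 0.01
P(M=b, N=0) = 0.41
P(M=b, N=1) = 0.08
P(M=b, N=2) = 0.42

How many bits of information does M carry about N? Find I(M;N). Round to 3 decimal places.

Marginals: p(M) = (0.0900, 0.9100), p(N) = (0.4600, 0.1100, 0.4300).
I(M;N) = H(M) + H(N) − H(M,N).
H(M) = 0.4365, H(N) = 1.3892, H(M,N) = 1.7788.
I(M;N) = 0.4365 + 1.3892 − 1.7788 = 0.047 bits.

0.047 bits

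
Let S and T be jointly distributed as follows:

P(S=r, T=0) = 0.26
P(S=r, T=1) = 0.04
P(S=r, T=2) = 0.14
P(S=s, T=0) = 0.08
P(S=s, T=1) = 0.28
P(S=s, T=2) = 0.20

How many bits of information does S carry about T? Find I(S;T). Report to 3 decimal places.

Marginals: p(S) = (0.4400, 0.5600), p(T) = (0.3400, 0.3200, 0.3400).
I(S;T) = Σ p(x,y)·log₂[p(x,y)/(p(x)p(y))].
  (r,0): 0.26·log₂(1.7380) = 0.2073
  (r,1): 0.04·log₂(0.2841) = -0.0726
  (r,2): 0.14·log₂(0.9358) = -0.0134
  (s,0): 0.08·log₂(0.4202) = -0.1001
  (s,1): 0.28·log₂(1.5625) = 0.1803
  (s,2): 0.20·log₂(1.0504) = 0.0142
Sum = 0.216 bits.

0.216 bits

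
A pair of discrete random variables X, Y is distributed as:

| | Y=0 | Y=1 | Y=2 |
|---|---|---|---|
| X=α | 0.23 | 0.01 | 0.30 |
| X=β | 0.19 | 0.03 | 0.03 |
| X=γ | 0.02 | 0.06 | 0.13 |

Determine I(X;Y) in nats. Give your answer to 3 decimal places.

0.172 nats

Marginals: p(X) = (0.5400, 0.2500, 0.2100), p(Y) = (0.4400, 0.1000, 0.4600).
I(X;Y) = Σ p(x,y)·ln[p(x,y)/(p(x)p(y))].
  (α,0): 0.23·ln(0.9680) = -0.0075
  (α,1): 0.01·ln(0.1852) = -0.0169
  (α,2): 0.30·ln(1.2077) = 0.0566
  (β,0): 0.19·ln(1.7273) = 0.1038
  (β,1): 0.03·ln(1.2000) = 0.0055
  (β,2): 0.03·ln(0.2609) = -0.0403
  (γ,0): 0.02·ln(0.2165) = -0.0306
  (γ,1): 0.06·ln(2.8571) = 0.0630
  (γ,2): 0.13·ln(1.3458) = 0.0386
Sum = 0.172 nats.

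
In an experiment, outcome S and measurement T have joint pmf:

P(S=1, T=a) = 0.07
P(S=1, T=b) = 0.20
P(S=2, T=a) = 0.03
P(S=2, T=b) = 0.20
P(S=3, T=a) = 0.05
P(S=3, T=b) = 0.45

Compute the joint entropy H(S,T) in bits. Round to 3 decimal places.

H(S,T) = −Σ p(x,y)·log₂ p(x,y) over all 6 cells.
  cell (1,a): −0.07·log₂0.07 = 0.2686
  cell (1,b): −0.20·log₂0.20 = 0.4644
  cell (2,a): −0.03·log₂0.03 = 0.1518
  cell (2,b): −0.20·log₂0.20 = 0.4644
  cell (3,a): −0.05·log₂0.05 = 0.2161
  cell (3,b): −0.45·log₂0.45 = 0.5184
Sum = 2.084 bits.

2.084 bits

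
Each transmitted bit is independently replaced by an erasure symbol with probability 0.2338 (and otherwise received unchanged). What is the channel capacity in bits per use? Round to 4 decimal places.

Binary erasure channel: capacity C = 1 − ε.
C = 1 − 0.2338 = 0.7662 bits per channel use.

0.7662 bits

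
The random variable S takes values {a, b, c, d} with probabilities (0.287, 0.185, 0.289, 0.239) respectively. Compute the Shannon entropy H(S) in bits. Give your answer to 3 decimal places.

1.978 bits

H(S) = −Σ p·log₂ p.
  −(0.287)·log₂(0.287) = 0.5169
  −(0.185)·log₂(0.185) = 0.4504
  −(0.289)·log₂(0.289) = 0.5176
  −(0.239)·log₂(0.239) = 0.4935
Sum: 0.5169 + 0.4504 + 0.5176 + 0.4935 = 1.978 bits.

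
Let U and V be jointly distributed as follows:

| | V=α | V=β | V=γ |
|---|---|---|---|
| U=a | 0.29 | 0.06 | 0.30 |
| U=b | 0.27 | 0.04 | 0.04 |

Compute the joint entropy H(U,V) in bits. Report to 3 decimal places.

2.164 bits

H(U,V) = −Σ p(x,y)·log₂ p(x,y) over all 6 cells.
  cell (a,α): −0.29·log₂0.29 = 0.5179
  cell (a,β): −0.06·log₂0.06 = 0.2435
  cell (a,γ): −0.30·log₂0.30 = 0.5211
  cell (b,α): −0.27·log₂0.27 = 0.5100
  cell (b,β): −0.04·log₂0.04 = 0.1858
  cell (b,γ): −0.04·log₂0.04 = 0.1858
Sum = 2.164 bits.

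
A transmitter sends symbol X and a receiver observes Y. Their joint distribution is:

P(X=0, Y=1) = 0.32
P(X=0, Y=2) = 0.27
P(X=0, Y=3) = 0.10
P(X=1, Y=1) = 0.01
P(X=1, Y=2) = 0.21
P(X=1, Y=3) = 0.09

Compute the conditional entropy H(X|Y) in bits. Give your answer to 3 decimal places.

0.729 bits

Chain rule: H(X|Y) = H(X,Y) − H(Y).
Marginals: p(X) = (0.6900, 0.3100), p(Y) = (0.3300, 0.4800, 0.1900).
H(X,Y) = 2.2202 bits; H(Y) = 1.4913 bits.
H(X|Y) = 2.2202 − 1.4913 = 0.729 bits.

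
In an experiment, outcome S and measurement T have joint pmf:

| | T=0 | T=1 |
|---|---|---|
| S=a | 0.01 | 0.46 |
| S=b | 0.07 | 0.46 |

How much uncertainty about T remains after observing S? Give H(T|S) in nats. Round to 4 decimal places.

Chain rule: H(T|S) = H(S,T) − H(S).
Marginals: p(S) = (0.4700, 0.5300), p(T) = (0.0800, 0.9200).
H(S,T) = 0.9466 nats; H(S) = 0.6913 nats.
H(T|S) = 0.9466 − 0.6913 = 0.2553 nats.

0.2553 nats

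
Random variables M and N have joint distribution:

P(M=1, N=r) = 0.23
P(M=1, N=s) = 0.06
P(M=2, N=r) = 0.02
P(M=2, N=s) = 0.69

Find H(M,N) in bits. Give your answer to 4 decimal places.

1.2135 bits

H(M,N) = −Σ p(x,y)·log₂ p(x,y) over all 4 cells.
  cell (1,r): −0.23·log₂0.23 = 0.48767
  cell (1,s): −0.06·log₂0.06 = 0.24353
  cell (2,r): −0.02·log₂0.02 = 0.11288
  cell (2,s): −0.69·log₂0.69 = 0.36938
Sum = 1.2135 bits.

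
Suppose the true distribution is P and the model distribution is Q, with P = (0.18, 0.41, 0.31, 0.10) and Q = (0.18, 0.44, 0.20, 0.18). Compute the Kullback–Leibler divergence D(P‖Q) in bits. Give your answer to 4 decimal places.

0.0694 bits

D(P‖Q) = Σ p·log₂(p/q).
  0.18·log₂(0.18/0.18) = 0.00000
  0.41·log₂(0.41/0.44) = -0.04177
  0.31·log₂(0.31/0.20) = 0.19600
  0.10·log₂(0.10/0.18) = -0.08480
D(P‖Q) = 0.0694 bits.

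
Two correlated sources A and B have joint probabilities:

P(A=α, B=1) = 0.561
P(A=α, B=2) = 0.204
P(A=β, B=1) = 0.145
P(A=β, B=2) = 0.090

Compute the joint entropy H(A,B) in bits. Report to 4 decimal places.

1.6523 bits

H(A,B) = −Σ p(x,y)·log₂ p(x,y) over all 4 cells.
  cell (α,1): −0.561·log₂0.561 = 0.46783
  cell (α,2): −0.204·log₂0.204 = 0.46785
  cell (β,1): −0.145·log₂0.145 = 0.40395
  cell (β,2): −0.090·log₂0.090 = 0.31265
Sum = 1.6523 bits.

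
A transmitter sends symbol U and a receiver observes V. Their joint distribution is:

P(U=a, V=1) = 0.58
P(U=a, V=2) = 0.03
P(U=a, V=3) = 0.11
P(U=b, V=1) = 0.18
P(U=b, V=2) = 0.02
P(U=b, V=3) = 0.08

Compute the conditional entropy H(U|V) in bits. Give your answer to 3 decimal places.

Marginals: p(U) = (0.7200, 0.2800), p(V) = (0.7600, 0.0500, 0.1900).
H(U|V) = Σ p(V) · H(U|V=·).
  V=1: p=0.7600, H(U|V=1) = 0.7897
  V=2: p=0.0500, H(U|V=2) = 0.9710
  V=3: p=0.1900, H(U|V=3) = 0.9819
Weighted sum = 0.835 bits.

0.835 bits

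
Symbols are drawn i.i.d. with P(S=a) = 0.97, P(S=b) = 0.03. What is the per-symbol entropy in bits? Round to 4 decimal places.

H(S) = −Σ p·log₂ p.
  −(0.97)·log₂(0.97) = 0.04263
  −(0.03)·log₂(0.03) = 0.15177
Sum: 0.04263 + 0.15177 = 0.1944 bits.

0.1944 bits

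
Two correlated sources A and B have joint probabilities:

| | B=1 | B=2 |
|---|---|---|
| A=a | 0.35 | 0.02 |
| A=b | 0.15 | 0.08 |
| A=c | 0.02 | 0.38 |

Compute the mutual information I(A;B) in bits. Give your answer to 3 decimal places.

0.558 bits

Marginals: p(A) = (0.3700, 0.2300, 0.4000), p(B) = (0.5200, 0.4800).
I(A;B) = H(A) + H(B) − H(A,B).
H(A) = 1.5472, H(B) = 0.9988, H(A,B) = 1.9884.
I(A;B) = 1.5472 + 0.9988 − 1.9884 = 0.558 bits.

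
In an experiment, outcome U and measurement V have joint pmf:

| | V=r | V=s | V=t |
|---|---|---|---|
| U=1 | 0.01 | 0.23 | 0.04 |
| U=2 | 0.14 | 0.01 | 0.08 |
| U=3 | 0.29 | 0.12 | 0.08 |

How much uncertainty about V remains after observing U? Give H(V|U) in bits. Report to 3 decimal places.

Chain rule: H(V|U) = H(U,V) − H(U).
Marginals: p(U) = (0.2800, 0.2300, 0.4900), p(V) = (0.4400, 0.3600, 0.2000).
H(U,V) = 2.6714 bits; H(U) = 1.5062 bits.
H(V|U) = 2.6714 − 1.5062 = 1.165 bits.

1.165 bits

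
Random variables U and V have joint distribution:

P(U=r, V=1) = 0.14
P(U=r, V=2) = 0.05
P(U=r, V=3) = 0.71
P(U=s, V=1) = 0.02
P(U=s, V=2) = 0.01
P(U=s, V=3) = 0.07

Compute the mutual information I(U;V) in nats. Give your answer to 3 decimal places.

Marginals: p(U) = (0.9000, 0.1000), p(V) = (0.1600, 0.0600, 0.7800).
I(U;V) = Σ p(x,y)·ln[p(x,y)/(p(x)p(y))].
  (r,1): 0.14·ln(0.9722) = -0.0039
  (r,2): 0.05·ln(0.9259) = -0.0038
  (r,3): 0.71·ln(1.0114) = 0.0080
  (s,1): 0.02·ln(1.2500) = 0.0045
  (s,2): 0.01·ln(1.6667) = 0.0051
  (s,3): 0.07·ln(0.8974) = -0.0076
Sum = 0.002 nats.

0.002 nats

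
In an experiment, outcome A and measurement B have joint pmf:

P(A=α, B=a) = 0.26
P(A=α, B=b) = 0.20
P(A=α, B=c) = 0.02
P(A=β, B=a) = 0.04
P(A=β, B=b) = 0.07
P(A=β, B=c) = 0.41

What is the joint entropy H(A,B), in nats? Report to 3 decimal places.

1.431 nats

H(A,B) = −Σ p(x,y)·ln p(x,y) over all 6 cells.
  cell (α,a): −0.26·ln0.26 = 0.3502
  cell (α,b): −0.20·ln0.20 = 0.3219
  cell (α,c): −0.02·ln0.02 = 0.0782
  cell (β,a): −0.04·ln0.04 = 0.1288
  cell (β,b): −0.07·ln0.07 = 0.1861
  cell (β,c): −0.41·ln0.41 = 0.3656
Sum = 1.431 nats.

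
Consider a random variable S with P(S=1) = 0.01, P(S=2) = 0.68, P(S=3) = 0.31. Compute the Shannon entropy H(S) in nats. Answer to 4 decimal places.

H(S) = −Σ p·ln p.
  −(0.01)·ln(0.01) = 0.04605
  −(0.68)·ln(0.68) = 0.26225
  −(0.31)·ln(0.31) = 0.36307
Sum: 0.04605 + 0.26225 + 0.36307 = 0.6714 nats.

0.6714 nats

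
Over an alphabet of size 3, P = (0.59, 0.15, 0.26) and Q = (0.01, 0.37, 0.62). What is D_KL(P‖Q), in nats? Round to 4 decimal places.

D(P‖Q) = Σ p·ln(p/q).
  0.59·ln(0.59/0.01) = 2.40575
  0.15·ln(0.15/0.37) = -0.13543
  0.26·ln(0.26/0.62) = -0.22595
D(P‖Q) = 2.0444 nats.

2.0444 nats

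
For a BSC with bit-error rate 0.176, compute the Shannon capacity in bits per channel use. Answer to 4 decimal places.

Binary symmetric channel: C = 1 − h₂(ε) where h₂ is the binary entropy function.
h₂(0.176) = −0.176·log₂0.176 − 0.824·log₂0.824 = 0.6712.
C = 1 − 0.6712 = 0.3288 bits per channel use.

0.3288 bits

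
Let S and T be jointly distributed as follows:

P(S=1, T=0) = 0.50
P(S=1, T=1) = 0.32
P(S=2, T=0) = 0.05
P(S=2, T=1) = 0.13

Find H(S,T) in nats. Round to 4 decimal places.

1.1262 nats

H(S,T) = −Σ p(x,y)·ln p(x,y) over all 4 cells.
  cell (1,0): −0.50·ln0.50 = 0.34657
  cell (1,1): −0.32·ln0.32 = 0.36462
  cell (2,0): −0.05·ln0.05 = 0.14979
  cell (2,1): −0.13·ln0.13 = 0.26523
Sum = 1.1262 nats.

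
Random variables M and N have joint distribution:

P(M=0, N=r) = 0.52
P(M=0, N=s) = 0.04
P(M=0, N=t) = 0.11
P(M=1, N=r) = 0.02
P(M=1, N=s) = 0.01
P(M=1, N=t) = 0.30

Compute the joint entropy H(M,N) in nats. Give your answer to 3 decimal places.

H(M,N) = −Σ p(x,y)·ln p(x,y) over all 6 cells.
  cell (0,r): −0.52·ln0.52 = 0.3400
  cell (0,s): −0.04·ln0.04 = 0.1288
  cell (0,t): −0.11·ln0.11 = 0.2428
  cell (1,r): −0.02·ln0.02 = 0.0782
  cell (1,s): −0.01·ln0.01 = 0.0461
  cell (1,t): −0.30·ln0.30 = 0.3612
Sum = 1.197 nats.

1.197 nats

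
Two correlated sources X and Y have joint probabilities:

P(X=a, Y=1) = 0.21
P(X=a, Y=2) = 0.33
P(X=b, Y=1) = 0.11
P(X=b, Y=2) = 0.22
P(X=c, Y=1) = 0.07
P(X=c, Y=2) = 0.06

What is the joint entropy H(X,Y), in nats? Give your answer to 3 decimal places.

1.624 nats

H(X,Y) = −Σ p(x,y)·ln p(x,y) over all 6 cells.
  cell (a,1): −0.21·ln0.21 = 0.3277
  cell (a,2): −0.33·ln0.33 = 0.3659
  cell (b,1): −0.11·ln0.11 = 0.2428
  cell (b,2): −0.22·ln0.22 = 0.3331
  cell (c,1): −0.07·ln0.07 = 0.1861
  cell (c,2): −0.06·ln0.06 = 0.1688
Sum = 1.624 nats.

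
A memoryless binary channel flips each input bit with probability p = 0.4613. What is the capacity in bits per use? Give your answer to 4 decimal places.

0.0043 bits

Binary symmetric channel: C = 1 − h₂(ε) where h₂ is the binary entropy function.
h₂(0.4613) = −0.4613·log₂0.4613 − 0.5387·log₂0.5387 = 0.9957.
C = 1 − 0.9957 = 0.0043 bits per channel use.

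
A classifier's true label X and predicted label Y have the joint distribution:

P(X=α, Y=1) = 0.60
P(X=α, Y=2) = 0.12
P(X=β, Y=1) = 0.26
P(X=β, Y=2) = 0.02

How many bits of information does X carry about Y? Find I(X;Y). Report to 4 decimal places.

0.0123 bits

Marginals: p(X) = (0.7200, 0.2800), p(Y) = (0.8600, 0.1400).
I(X;Y) = Σ p(x,y)·log₂[p(x,y)/(p(x)p(y))].
  (α,1): 0.60·log₂(0.9690) = -0.02727
  (α,2): 0.12·log₂(1.1905) = 0.03018
  (β,1): 0.26·log₂(1.0797) = 0.02878
  (β,2): 0.02·log₂(0.5102) = -0.01942
Sum = 0.0123 bits.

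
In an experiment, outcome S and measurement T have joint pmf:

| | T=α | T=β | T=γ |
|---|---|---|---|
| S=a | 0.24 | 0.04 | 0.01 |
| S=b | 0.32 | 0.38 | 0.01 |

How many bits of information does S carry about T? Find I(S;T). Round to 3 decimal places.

Marginals: p(S) = (0.2900, 0.7100), p(T) = (0.5600, 0.4200, 0.0200).
I(S;T) = H(S) + H(T) − H(S,T).
H(S) = 0.8687, H(T) = 1.1070, H(S,T) = 1.8693.
I(S;T) = 0.8687 + 1.1070 − 1.8693 = 0.106 bits.

0.106 bits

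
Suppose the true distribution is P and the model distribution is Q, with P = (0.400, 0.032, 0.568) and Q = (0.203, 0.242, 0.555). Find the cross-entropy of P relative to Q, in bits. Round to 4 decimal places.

H(P,Q) = −Σ p·log₂ q.
  −0.400·log₂(0.203) = 0.92018
  −0.032·log₂(0.242) = 0.06550
  −0.568·log₂(0.555) = 0.48248
H(P,Q) = 1.4682 bits.

1.4682 bits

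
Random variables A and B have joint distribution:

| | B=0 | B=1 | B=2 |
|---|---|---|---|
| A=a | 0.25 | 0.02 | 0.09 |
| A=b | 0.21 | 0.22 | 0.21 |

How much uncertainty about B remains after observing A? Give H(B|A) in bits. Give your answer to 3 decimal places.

1.409 bits

Chain rule: H(B|A) = H(A,B) − H(A).
Marginals: p(A) = (0.3600, 0.6400), p(B) = (0.4600, 0.2400, 0.3000).
H(A,B) = 2.3518 bits; H(A) = 0.9427 bits.
H(B|A) = 2.3518 − 0.9427 = 1.409 bits.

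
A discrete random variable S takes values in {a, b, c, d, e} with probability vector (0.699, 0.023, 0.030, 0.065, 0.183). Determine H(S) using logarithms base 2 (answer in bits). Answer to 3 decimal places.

H(S) = −Σ p·log₂ p.
  −(0.699)·log₂(0.699) = 0.3611
  −(0.023)·log₂(0.023) = 0.1252
  −(0.030)·log₂(0.030) = 0.1518
  −(0.065)·log₂(0.065) = 0.2563
  −(0.183)·log₂(0.183) = 0.4484
Sum: 0.3611 + 0.1252 + 0.1518 + 0.2563 + 0.4484 = 1.343 bits.

1.343 bits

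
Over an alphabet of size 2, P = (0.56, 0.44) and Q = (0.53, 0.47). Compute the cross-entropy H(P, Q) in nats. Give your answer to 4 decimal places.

H(P,Q) = −Σ p·ln q.
  −0.56·ln(0.53) = 0.35553
  −0.44·ln(0.47) = 0.33221
H(P,Q) = 0.6877 nats.

0.6877 nats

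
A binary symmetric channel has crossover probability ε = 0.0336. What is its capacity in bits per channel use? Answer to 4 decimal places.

0.7879 bits

Binary symmetric channel: C = 1 − h₂(ε) where h₂ is the binary entropy function.
h₂(0.0336) = −0.0336·log₂0.0336 − 0.9664·log₂0.9664 = 0.2121.
C = 1 − 0.2121 = 0.7879 bits per channel use.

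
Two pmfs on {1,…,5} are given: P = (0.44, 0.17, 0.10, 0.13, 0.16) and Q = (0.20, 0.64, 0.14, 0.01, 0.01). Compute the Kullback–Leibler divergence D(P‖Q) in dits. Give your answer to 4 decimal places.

0.3757 dits

D(P‖Q) = Σ p·log₁₀(p/q).
  0.44·log₁₀(0.44/0.20) = 0.15067
  0.17·log₁₀(0.17/0.64) = -0.09787
  0.10·log₁₀(0.10/0.14) = -0.01461
  0.13·log₁₀(0.13/0.01) = 0.14481
  0.16·log₁₀(0.16/0.01) = 0.19266
D(P‖Q) = 0.3757 dits.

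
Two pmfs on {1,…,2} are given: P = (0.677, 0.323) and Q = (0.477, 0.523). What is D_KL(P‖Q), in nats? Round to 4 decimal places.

D(P‖Q) = Σ p·ln(p/q).
  0.677·ln(0.677/0.477) = 0.23705
  0.323·ln(0.323/0.523) = -0.15566
D(P‖Q) = 0.0814 nats.

0.0814 nats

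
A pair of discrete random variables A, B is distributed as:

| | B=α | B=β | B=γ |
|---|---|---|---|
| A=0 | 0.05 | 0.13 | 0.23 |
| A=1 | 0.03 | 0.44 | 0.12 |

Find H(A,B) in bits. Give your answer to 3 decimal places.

H(A,B) = −Σ p(x,y)·log₂ p(x,y) over all 6 cells.
  cell (0,α): −0.05·log₂0.05 = 0.2161
  cell (0,β): −0.13·log₂0.13 = 0.3826
  cell (0,γ): −0.23·log₂0.23 = 0.4877
  cell (1,α): −0.03·log₂0.03 = 0.1518
  cell (1,β): −0.44·log₂0.44 = 0.5211
  cell (1,γ): −0.12·log₂0.12 = 0.3671
Sum = 2.126 bits.

2.126 bits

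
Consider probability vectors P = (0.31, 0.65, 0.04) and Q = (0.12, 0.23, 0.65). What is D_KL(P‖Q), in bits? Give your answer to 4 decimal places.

D(P‖Q) = Σ p·log₂(p/q).
  0.31·log₂(0.31/0.12) = 0.42446
  0.65·log₂(0.65/0.23) = 0.97422
  0.04·log₂(0.04/0.65) = -0.16089
D(P‖Q) = 1.2378 bits.

1.2378 bits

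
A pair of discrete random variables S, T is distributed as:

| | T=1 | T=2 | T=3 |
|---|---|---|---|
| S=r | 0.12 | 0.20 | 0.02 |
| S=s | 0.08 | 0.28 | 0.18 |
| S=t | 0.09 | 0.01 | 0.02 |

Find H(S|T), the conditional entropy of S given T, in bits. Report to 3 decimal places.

1.185 bits

Marginals: p(S) = (0.3400, 0.5400, 0.1200), p(T) = (0.2900, 0.4900, 0.2200).
H(S|T) = Σ p(T) · H(S|T=·).
  T=1: p=0.2900, H(S|T=1) = 1.5632
  T=2: p=0.4900, H(S|T=2) = 1.1036
  T=3: p=0.2200, H(S|T=3) = 0.8659
Weighted sum = 1.185 bits.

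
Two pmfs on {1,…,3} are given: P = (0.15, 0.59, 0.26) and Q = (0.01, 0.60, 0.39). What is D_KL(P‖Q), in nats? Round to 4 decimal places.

D(P‖Q) = Σ p·ln(p/q).
  0.15·ln(0.15/0.01) = 0.40621
  0.59·ln(0.59/0.60) = -0.00992
  0.26·ln(0.26/0.39) = -0.10542
D(P‖Q) = 0.2909 nats.

0.2909 nats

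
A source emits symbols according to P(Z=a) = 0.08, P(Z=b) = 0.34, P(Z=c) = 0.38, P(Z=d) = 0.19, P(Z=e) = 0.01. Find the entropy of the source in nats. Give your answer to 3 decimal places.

1.298 nats

H(Z) = −Σ p·ln p.
  −(0.08)·ln(0.08) = 0.2021
  −(0.34)·ln(0.34) = 0.3668
  −(0.38)·ln(0.38) = 0.3677
  −(0.19)·ln(0.19) = 0.3155
  −(0.01)·ln(0.01) = 0.0461
Sum: 0.2021 + 0.3668 + 0.3677 + 0.3155 + 0.0461 = 1.298 nats.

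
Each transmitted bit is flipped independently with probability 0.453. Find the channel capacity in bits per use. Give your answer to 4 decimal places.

0.0064 bits

Binary symmetric channel: C = 1 − h₂(ε) where h₂ is the binary entropy function.
h₂(0.453) = −0.453·log₂0.453 − 0.547·log₂0.547 = 0.9936.
C = 1 − 0.9936 = 0.0064 bits per channel use.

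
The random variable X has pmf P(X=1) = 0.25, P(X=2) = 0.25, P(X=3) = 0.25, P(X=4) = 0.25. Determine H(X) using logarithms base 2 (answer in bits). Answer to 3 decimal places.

H(X) = −Σ p·log₂ p.
  −(0.25)·log₂(0.25) = 0.5000
  −(0.25)·log₂(0.25) = 0.5000
  −(0.25)·log₂(0.25) = 0.5000
  −(0.25)·log₂(0.25) = 0.5000
Sum: 0.5000 + 0.5000 + 0.5000 + 0.5000 = 2.000 bits.

2.000 bits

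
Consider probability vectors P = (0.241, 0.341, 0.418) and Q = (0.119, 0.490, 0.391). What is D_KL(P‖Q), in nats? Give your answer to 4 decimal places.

0.0744 nats

D(P‖Q) = Σ p·ln(p/q).
  0.241·ln(0.241/0.119) = 0.17007
  0.341·ln(0.341/0.490) = -0.12362
  0.418·ln(0.418/0.391) = 0.02791
D(P‖Q) = 0.0744 nats.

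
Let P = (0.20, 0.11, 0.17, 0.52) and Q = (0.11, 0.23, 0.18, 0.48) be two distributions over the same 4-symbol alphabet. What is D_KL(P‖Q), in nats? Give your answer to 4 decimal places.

D(P‖Q) = Σ p·ln(p/q).
  0.20·ln(0.20/0.11) = 0.11957
  0.11·ln(0.11/0.23) = -0.08114
  0.17·ln(0.17/0.18) = -0.00972
  0.52·ln(0.52/0.48) = 0.04162
D(P‖Q) = 0.0703 nats.

0.0703 nats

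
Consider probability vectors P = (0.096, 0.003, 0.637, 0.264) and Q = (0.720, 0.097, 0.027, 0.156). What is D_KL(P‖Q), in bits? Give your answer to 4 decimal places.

2.8112 bits

D(P‖Q) = Σ p·log₂(p/q).
  0.096·log₂(0.096/0.720) = -0.27906
  0.003·log₂(0.003/0.097) = -0.01504
  0.637·log₂(0.637/0.027) = 2.90489
  0.264·log₂(0.264/0.156) = 0.20037
D(P‖Q) = 2.8112 bits.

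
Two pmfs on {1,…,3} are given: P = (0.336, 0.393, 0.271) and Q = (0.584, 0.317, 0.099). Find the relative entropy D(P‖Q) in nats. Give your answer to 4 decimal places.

0.1716 nats

D(P‖Q) = Σ p·ln(p/q).
  0.336·ln(0.336/0.584) = -0.18574
  0.393·ln(0.393/0.317) = 0.08446
  0.271·ln(0.271/0.099) = 0.27290
D(P‖Q) = 0.1716 nats.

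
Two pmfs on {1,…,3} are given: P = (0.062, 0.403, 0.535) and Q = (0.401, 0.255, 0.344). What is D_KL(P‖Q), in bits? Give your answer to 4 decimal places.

0.4400 bits

D(P‖Q) = Σ p·log₂(p/q).
  0.062·log₂(0.062/0.401) = -0.16698
  0.403·log₂(0.403/0.255) = 0.26609
  0.535·log₂(0.535/0.344) = 0.34086
D(P‖Q) = 0.4400 bits.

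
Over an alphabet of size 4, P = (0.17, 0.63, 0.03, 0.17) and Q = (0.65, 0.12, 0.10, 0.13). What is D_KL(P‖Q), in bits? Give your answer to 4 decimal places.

1.1919 bits

D(P‖Q) = Σ p·log₂(p/q).
  0.17·log₂(0.17/0.65) = -0.32893
  0.63·log₂(0.63/0.12) = 1.50716
  0.03·log₂(0.03/0.10) = -0.05211
  0.17·log₂(0.17/0.13) = 0.06579
D(P‖Q) = 1.1919 bits.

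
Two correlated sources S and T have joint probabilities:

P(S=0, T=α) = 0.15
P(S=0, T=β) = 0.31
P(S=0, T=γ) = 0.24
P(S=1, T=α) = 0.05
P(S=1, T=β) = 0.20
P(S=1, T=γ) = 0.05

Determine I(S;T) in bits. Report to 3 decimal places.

0.034 bits

Marginals: p(S) = (0.7000, 0.3000), p(T) = (0.2000, 0.5100, 0.2900).
I(S;T) = Σ p(x,y)·log₂[p(x,y)/(p(x)p(y))].
  (0,α): 0.15·log₂(1.0714) = 0.0149
  (0,β): 0.31·log₂(0.8683) = -0.0631
  (0,γ): 0.24·log₂(1.1823) = 0.0580
  (1,α): 0.05·log₂(0.8333) = -0.0132
  (1,β): 0.20·log₂(1.3072) = 0.0773
  (1,γ): 0.05·log₂(0.5747) = -0.0400
Sum = 0.034 bits.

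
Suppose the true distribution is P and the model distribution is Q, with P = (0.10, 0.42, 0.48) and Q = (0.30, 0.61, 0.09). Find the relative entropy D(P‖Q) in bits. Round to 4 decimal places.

0.7746 bits

D(P‖Q) = Σ p·log₂(p/q).
  0.10·log₂(0.10/0.30) = -0.15850
  0.42·log₂(0.42/0.61) = -0.22614
  0.48·log₂(0.48/0.09) = 1.15922
D(P‖Q) = 0.7746 bits.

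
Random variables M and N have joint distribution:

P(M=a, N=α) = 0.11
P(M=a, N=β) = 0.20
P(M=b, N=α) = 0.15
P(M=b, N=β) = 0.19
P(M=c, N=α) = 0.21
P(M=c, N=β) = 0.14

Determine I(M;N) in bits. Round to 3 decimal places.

0.030 bits

Marginals: p(M) = (0.3100, 0.3400, 0.3500), p(N) = (0.4700, 0.5300).
I(M;N) = H(M) + H(N) − H(M,N).
H(M) = 1.5831, H(N) = 0.9974, H(M,N) = 2.5504.
I(M;N) = 1.5831 + 0.9974 − 2.5504 = 0.030 bits.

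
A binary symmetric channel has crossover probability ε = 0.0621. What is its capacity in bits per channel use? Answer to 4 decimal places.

Binary symmetric channel: C = 1 − h₂(ε) where h₂ is the binary entropy function.
h₂(0.0621) = −0.0621·log₂0.0621 − 0.9379·log₂0.9379 = 0.3357.
C = 1 − 0.3357 = 0.6643 bits per channel use.

0.6643 bits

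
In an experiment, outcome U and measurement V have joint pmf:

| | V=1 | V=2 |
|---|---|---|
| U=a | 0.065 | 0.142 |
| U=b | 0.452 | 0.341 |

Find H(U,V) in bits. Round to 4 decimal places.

1.7033 bits

H(U,V) = −Σ p(x,y)·log₂ p(x,y) over all 4 cells.
  cell (a,1): −0.065·log₂0.065 = 0.25632
  cell (a,2): −0.142·log₂0.142 = 0.39988
  cell (b,1): −0.452·log₂0.452 = 0.51781
  cell (b,2): −0.341·log₂0.341 = 0.52929
Sum = 1.7033 bits.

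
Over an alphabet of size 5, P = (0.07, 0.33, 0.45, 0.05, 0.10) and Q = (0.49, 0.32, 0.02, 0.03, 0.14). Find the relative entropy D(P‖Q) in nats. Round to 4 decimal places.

D(P‖Q) = Σ p·ln(p/q).
  0.07·ln(0.07/0.49) = -0.13621
  0.33·ln(0.33/0.32) = 0.01015
  0.45·ln(0.45/0.02) = 1.40108
  0.05·ln(0.05/0.03) = 0.02554
  0.10·ln(0.10/0.14) = -0.03365
D(P‖Q) = 1.2669 nats.

1.2669 nats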